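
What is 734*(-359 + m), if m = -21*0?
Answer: -263506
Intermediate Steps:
m = 0
734*(-359 + m) = 734*(-359 + 0) = 734*(-359) = -263506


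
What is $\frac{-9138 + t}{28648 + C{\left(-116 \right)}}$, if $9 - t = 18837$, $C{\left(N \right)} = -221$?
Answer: $- \frac{27966}{28427} \approx -0.98378$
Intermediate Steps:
$t = -18828$ ($t = 9 - 18837 = -18828$)
$\frac{-9138 + t}{28648 + C{\left(-116 \right)}} = \frac{-9138 - 18828}{28648 - 221} = - \frac{27966}{28427}$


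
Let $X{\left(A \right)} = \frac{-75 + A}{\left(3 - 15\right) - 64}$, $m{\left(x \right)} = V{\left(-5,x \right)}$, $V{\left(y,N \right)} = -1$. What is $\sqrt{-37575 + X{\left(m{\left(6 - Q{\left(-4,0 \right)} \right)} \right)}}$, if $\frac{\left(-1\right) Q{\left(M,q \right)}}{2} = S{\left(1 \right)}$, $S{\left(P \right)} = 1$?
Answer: $i \sqrt{37574} \approx 193.84 i$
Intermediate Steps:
$Q{\left(M,q \right)} = -2$ ($Q{\left(M,q \right)} = \left(-2\right) 1 = -2$)
$m{\left(x \right)} = -1$
$X{\left(A \right)} = \frac{75}{76} - \frac{A}{76}$ ($X{\left(A \right)} = \frac{-75 + A}{\left(3 - 15\right) - 64} = \frac{-75 + A}{-12 - 64} = \frac{-75 + A}{-76} = \left(-75 + A\right) \left(- \frac{1}{76}\right) = \frac{75}{76} - \frac{A}{76}$)
$\sqrt{-37575 + X{\left(m{\left(6 - Q{\left(-4,0 \right)} \right)} \right)}} = \sqrt{-37575 + \left(\frac{75}{76} - - \frac{1}{76}\right)} = \sqrt{-37575 + \left(\frac{75}{76} + \frac{1}{76}\right)} = \sqrt{-37575 + 1} = \sqrt{-37574} = i \sqrt{37574}$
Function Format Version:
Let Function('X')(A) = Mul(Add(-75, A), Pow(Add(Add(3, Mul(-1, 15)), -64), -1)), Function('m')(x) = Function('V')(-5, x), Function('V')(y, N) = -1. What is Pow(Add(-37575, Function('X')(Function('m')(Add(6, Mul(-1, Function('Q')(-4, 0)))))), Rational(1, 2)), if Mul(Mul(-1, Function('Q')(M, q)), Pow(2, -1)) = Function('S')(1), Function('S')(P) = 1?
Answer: Mul(I, Pow(37574, Rational(1, 2))) ≈ Mul(193.84, I)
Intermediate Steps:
Function('Q')(M, q) = -2 (Function('Q')(M, q) = Mul(-2, 1) = -2)
Function('m')(x) = -1
Function('X')(A) = Add(Rational(75, 76), Mul(Rational(-1, 76), A)) (Function('X')(A) = Mul(Add(-75, A), Pow(Add(Add(3, -15), -64), -1)) = Mul(Add(-75, A), Pow(Add(-12, -64), -1)) = Mul(Add(-75, A), Pow(-76, -1)) = Mul(Add(-75, A), Rational(-1, 76)) = Add(Rational(75, 76), Mul(Rational(-1, 76), A)))
Pow(Add(-37575, Function('X')(Function('m')(Add(6, Mul(-1, Function('Q')(-4, 0)))))), Rational(1, 2)) = Pow(Add(-37575, Add(Rational(75, 76), Mul(Rational(-1, 76), -1))), Rational(1, 2)) = Pow(Add(-37575, Add(Rational(75, 76), Rational(1, 76))), Rational(1, 2)) = Pow(Add(-37575, 1), Rational(1, 2)) = Pow(-37574, Rational(1, 2)) = Mul(I, Pow(37574, Rational(1, 2)))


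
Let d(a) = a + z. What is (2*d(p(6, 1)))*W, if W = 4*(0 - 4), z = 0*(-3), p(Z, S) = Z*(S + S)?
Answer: -384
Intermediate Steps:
p(Z, S) = 2*S*Z (p(Z, S) = Z*(2*S) = 2*S*Z)
z = 0
W = -16 (W = 4*(-4) = -16)
d(a) = a (d(a) = a + 0 = a)
(2*d(p(6, 1)))*W = (2*(2*1*6))*(-16) = (2*12)*(-16) = 24*(-16) = -384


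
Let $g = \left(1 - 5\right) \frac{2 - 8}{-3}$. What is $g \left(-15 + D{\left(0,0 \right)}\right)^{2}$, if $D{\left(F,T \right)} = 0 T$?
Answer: $-1800$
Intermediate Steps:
$D{\left(F,T \right)} = 0$
$g = -8$ ($g = - 4 \left(2 - 8\right) \left(- \frac{1}{3}\right) = - 4 \left(\left(-6\right) \left(- \frac{1}{3}\right)\right) = \left(-4\right) 2 = -8$)
$g \left(-15 + D{\left(0,0 \right)}\right)^{2} = - 8 \left(-15 + 0\right)^{2} = - 8 \left(-15\right)^{2} = \left(-8\right) 225 = -1800$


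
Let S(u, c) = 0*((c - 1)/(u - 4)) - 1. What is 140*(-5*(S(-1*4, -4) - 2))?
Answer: 2100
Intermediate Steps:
S(u, c) = -1 (S(u, c) = 0*((-1 + c)/(-4 + u)) - 1 = 0 - 1 = -1)
140*(-5*(S(-1*4, -4) - 2)) = 140*(-5*(-1 - 2)) = 140*(-5*(-3)) = 140*15 = 2100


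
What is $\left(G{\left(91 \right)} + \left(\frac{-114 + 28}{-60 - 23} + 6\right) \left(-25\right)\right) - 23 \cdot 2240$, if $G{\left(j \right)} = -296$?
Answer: $- \frac{4315328}{83} \approx -51992.0$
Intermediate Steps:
$\left(G{\left(91 \right)} + \left(\frac{-114 + 28}{-60 - 23} + 6\right) \left(-25\right)\right) - 23 \cdot 2240 = \left(-296 + \left(\frac{-114 + 28}{-60 - 23} + 6\right) \left(-25\right)\right) - 23 \cdot 2240 = \left(-296 + \left(- \frac{86}{-83} + 6\right) \left(-25\right)\right) - 51520 = \left(-296 + \left(\left(-86\right) \left(- \frac{1}{83}\right) + 6\right) \left(-25\right)\right) - 51520 = \left(-296 + \left(\frac{86}{83} + 6\right) \left(-25\right)\right) - 51520 = \left(-296 + \frac{584}{83} \left(-25\right)\right) - 51520 = \left(-296 - \frac{14600}{83}\right) - 51520 = - \frac{39168}{83} - 51520 = - \frac{4315328}{83}$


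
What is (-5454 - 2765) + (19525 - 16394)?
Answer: -5088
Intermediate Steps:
(-5454 - 2765) + (19525 - 16394) = -8219 + 3131 = -5088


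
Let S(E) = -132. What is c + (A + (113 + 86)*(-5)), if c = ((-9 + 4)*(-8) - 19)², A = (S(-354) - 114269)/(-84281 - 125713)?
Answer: -116222275/209994 ≈ -553.46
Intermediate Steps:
A = 114401/209994 (A = (-132 - 114269)/(-84281 - 125713) = -114401/(-209994) = -114401*(-1/209994) = 114401/209994 ≈ 0.54478)
c = 441 (c = (-5*(-8) - 19)² = (40 - 19)² = 21² = 441)
c + (A + (113 + 86)*(-5)) = 441 + (114401/209994 + (113 + 86)*(-5)) = 441 + (114401/209994 + 199*(-5)) = 441 + (114401/209994 - 995) = 441 - 208829629/209994 = -116222275/209994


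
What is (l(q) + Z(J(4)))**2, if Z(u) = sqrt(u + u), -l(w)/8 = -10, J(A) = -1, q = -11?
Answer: (80 + I*sqrt(2))**2 ≈ 6398.0 + 226.27*I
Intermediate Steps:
l(w) = 80 (l(w) = -8*(-10) = 80)
Z(u) = sqrt(2)*sqrt(u) (Z(u) = sqrt(2*u) = sqrt(2)*sqrt(u))
(l(q) + Z(J(4)))**2 = (80 + sqrt(2)*sqrt(-1))**2 = (80 + sqrt(2)*I)**2 = (80 + I*sqrt(2))**2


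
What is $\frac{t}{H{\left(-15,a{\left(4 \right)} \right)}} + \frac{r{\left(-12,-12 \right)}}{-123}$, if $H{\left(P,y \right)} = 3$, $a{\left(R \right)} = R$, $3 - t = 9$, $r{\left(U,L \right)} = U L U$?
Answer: $\frac{494}{41} \approx 12.049$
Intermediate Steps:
$r{\left(U,L \right)} = L U^{2}$ ($r{\left(U,L \right)} = L U U = L U^{2}$)
$t = -6$ ($t = 3 - 9 = -6$)
$\frac{t}{H{\left(-15,a{\left(4 \right)} \right)}} + \frac{r{\left(-12,-12 \right)}}{-123} = - \frac{6}{3} + \frac{\left(-12\right) \left(-12\right)^{2}}{-123} = \left(-6\right) \frac{1}{3} + \left(-12\right) 144 \left(- \frac{1}{123}\right) = -2 - - \frac{576}{41} = -2 + \frac{576}{41} = \frac{494}{41}$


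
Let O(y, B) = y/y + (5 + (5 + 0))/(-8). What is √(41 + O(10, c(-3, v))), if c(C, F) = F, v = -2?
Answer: √163/2 ≈ 6.3836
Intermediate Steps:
O(y, B) = -¼ (O(y, B) = 1 + (5 + 5)*(-⅛) = 1 + 10*(-⅛) = 1 - 5/4 = -¼)
√(41 + O(10, c(-3, v))) = √(41 - ¼) = √(163/4) = √163/2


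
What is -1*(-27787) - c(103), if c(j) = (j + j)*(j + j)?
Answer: -14649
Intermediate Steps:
c(j) = 4*j² (c(j) = (2*j)*(2*j) = 4*j²)
-1*(-27787) - c(103) = -1*(-27787) - 4*103² = 27787 - 4*10609 = 27787 - 1*42436 = 27787 - 42436 = -14649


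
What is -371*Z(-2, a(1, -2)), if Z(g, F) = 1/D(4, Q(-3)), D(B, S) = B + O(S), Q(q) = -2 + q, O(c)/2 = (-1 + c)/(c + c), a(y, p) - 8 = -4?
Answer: -1855/26 ≈ -71.346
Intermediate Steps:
a(y, p) = 4 (a(y, p) = 8 - 4 = 4)
O(c) = (-1 + c)/c (O(c) = 2*((-1 + c)/(c + c)) = 2*((-1 + c)/((2*c))) = 2*((-1 + c)*(1/(2*c))) = 2*((-1 + c)/(2*c)) = (-1 + c)/c)
D(B, S) = B + (-1 + S)/S
Z(g, F) = 5/26 (Z(g, F) = 1/(1 + 4 - 1/(-2 - 3)) = 1/(1 + 4 - 1/(-5)) = 1/(1 + 4 - 1*(-⅕)) = 1/(1 + 4 + ⅕) = 1/(26/5) = 5/26)
-371*Z(-2, a(1, -2)) = -371*5/26 = -1855/26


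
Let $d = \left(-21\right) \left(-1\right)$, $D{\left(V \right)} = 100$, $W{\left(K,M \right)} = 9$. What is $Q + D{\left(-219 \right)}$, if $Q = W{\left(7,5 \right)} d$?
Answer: $289$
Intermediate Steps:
$d = 21$
$Q = 189$ ($Q = 9 \cdot 21 = 189$)
$Q + D{\left(-219 \right)} = 189 + 100 = 289$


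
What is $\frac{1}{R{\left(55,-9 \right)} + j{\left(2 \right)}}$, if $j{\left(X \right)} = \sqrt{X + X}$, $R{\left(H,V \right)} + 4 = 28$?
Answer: $\frac{1}{26} \approx 0.038462$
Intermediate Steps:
$R{\left(H,V \right)} = 24$ ($R{\left(H,V \right)} = -4 + 28 = 24$)
$j{\left(X \right)} = \sqrt{2} \sqrt{X}$ ($j{\left(X \right)} = \sqrt{2 X} = \sqrt{2} \sqrt{X}$)
$\frac{1}{R{\left(55,-9 \right)} + j{\left(2 \right)}} = \frac{1}{24 + \sqrt{2} \sqrt{2}} = \frac{1}{24 + 2} = \frac{1}{26}$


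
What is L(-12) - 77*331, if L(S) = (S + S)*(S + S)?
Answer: -24911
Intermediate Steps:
L(S) = 4*S² (L(S) = (2*S)*(2*S) = 4*S²)
L(-12) - 77*331 = 4*(-12)² - 77*331 = 4*144 - 25487 = 576 - 25487 = -24911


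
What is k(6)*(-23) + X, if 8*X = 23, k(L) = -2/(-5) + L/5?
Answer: -1357/40 ≈ -33.925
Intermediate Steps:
k(L) = 2/5 + L/5 (k(L) = -2*(-1/5) + L*(1/5) = 2/5 + L/5)
X = 23/8 (X = (1/8)*23 = 23/8 ≈ 2.8750)
k(6)*(-23) + X = (2/5 + (1/5)*6)*(-23) + 23/8 = (2/5 + 6/5)*(-23) + 23/8 = (8/5)*(-23) + 23/8 = -184/5 + 23/8 = -1357/40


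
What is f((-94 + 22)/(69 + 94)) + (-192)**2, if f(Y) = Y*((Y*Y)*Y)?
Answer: 26022758031360/705911761 ≈ 36864.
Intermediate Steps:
f(Y) = Y**4 (f(Y) = Y*(Y**2*Y) = Y*Y**3 = Y**4)
f((-94 + 22)/(69 + 94)) + (-192)**2 = ((-94 + 22)/(69 + 94))**4 + (-192)**2 = (-72/163)**4 + 36864 = 26873856/705911761 + 36864 = 26022758031360/705911761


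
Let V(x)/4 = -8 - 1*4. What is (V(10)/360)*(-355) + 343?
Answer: 1171/3 ≈ 390.33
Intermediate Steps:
V(x) = -48 (V(x) = 4*(-8 - 1*4) = 4*(-8 - 4) = 4*(-12) = -48)
(V(10)/360)*(-355) + 343 = -48/360*(-355) + 343 = -48*1/360*(-355) + 343 = -2/15*(-355) + 343 = 142/3 + 343 = 1171/3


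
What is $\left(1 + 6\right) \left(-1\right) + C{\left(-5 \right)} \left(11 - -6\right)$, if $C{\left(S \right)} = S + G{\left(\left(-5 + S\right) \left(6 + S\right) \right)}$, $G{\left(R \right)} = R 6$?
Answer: $-1112$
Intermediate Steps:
$G{\left(R \right)} = 6 R$
$C{\left(S \right)} = S + 6 \left(-5 + S\right) \left(6 + S\right)$
$\left(1 + 6\right) \left(-1\right) + C{\left(-5 \right)} \left(11 - -6\right) = \left(1 + 6\right) \left(-1\right) + \left(-180 + 6 \left(-5\right)^{2} + 7 \left(-5\right)\right) \left(11 - -6\right) = 7 \left(-1\right) + \left(-180 + 6 \cdot 25 - 35\right) \left(11 + 6\right) = -7 + \left(-180 + 150 - 35\right) 17 = -7 - 1105 = -1112$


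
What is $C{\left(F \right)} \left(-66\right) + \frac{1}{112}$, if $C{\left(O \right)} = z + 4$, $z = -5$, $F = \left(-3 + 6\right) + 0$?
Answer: $\frac{7393}{112} \approx 66.009$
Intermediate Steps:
$F = 3$ ($F = 3 + 0 = 3$)
$C{\left(O \right)} = -1$ ($C{\left(O \right)} = -5 + 4 = -1$)
$C{\left(F \right)} \left(-66\right) + \frac{1}{112} = \left(-1\right) \left(-66\right) + \frac{1}{112} = 66 + \frac{1}{112} = \frac{7393}{112}$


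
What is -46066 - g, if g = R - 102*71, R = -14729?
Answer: -24095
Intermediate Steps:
g = -21971 (g = -14729 - 102*71 = -14729 - 7242 = -21971)
-46066 - g = -46066 - 1*(-21971) = -46066 + 21971 = -24095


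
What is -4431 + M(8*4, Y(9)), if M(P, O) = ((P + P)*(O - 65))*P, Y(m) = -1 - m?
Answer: -158031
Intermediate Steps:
M(P, O) = 2*P**2*(-65 + O) (M(P, O) = ((2*P)*(-65 + O))*P = (2*P*(-65 + O))*P = 2*P**2*(-65 + O))
-4431 + M(8*4, Y(9)) = -4431 + 2*(8*4)**2*(-65 + (-1 - 1*9)) = -4431 + 2*32**2*(-65 + (-1 - 9)) = -4431 + 2*1024*(-65 - 10) = -4431 + 2*1024*(-75) = -4431 - 153600 = -158031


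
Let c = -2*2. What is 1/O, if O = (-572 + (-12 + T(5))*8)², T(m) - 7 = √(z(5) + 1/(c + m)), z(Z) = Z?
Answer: 7811/2916577200 + 17*√6/243048100 ≈ 2.8495e-6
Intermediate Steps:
c = -4
T(m) = 7 + √(5 + 1/(-4 + m))
O = (-612 + 8*√6)² (O = (-572 + (-12 + (7 + √((-19 + 5*5)/(-4 + 5))))*8)² = (-572 + (-12 + (7 + √((-19 + 25)/1)))*8)² = (-572 + (-12 + (7 + √(1*6)))*8)² = (-572 + (-12 + (7 + √6))*8)² = (-572 + (-5 + √6)*8)² = (-572 + (-40 + 8*√6))² = (-612 + 8*√6)² ≈ 3.5094e+5)
1/O = 1/(374928 - 9792*√6)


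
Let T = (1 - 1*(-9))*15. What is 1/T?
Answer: 1/150 ≈ 0.0066667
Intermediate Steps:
T = 150 (T = (1 + 9)*15 = 10*15 = 150)
1/T = 1/150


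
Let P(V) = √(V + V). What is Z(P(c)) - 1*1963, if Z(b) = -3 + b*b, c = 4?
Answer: -1958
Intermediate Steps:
P(V) = √2*√V (P(V) = √(2*V) = √2*√V)
Z(b) = -3 + b²
Z(P(c)) - 1*1963 = (-3 + (√2*√4)²) - 1*1963 = (-3 + (√2*2)²) - 1963 = (-3 + (2*√2)²) - 1963 = (-3 + 8) - 1963 = 5 - 1963 = -1958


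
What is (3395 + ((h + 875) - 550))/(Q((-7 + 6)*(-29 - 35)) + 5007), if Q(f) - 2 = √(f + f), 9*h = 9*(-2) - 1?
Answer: 167606149/225809577 - 267688*√2/225809577 ≈ 0.74057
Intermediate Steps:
h = -19/9 (h = (9*(-2) - 1)/9 = (-18 - 1)/9 = (⅑)*(-19) = -19/9 ≈ -2.1111)
Q(f) = 2 + √2*√f (Q(f) = 2 + √(f + f) = 2 + √(2*f) = 2 + √2*√f)
(3395 + ((h + 875) - 550))/(Q((-7 + 6)*(-29 - 35)) + 5007) = (3395 + ((-19/9 + 875) - 550))/((2 + √2*√((-7 + 6)*(-29 - 35))) + 5007) = (3395 + (7856/9 - 550))/((2 + √2*√(-1*(-64))) + 5007) = (3395 + 2906/9)/((2 + √2*√64) + 5007) = 33461/(9*((2 + √2*8) + 5007)) = 33461/(9*((2 + 8*√2) + 5007)) = 33461/(9*(5009 + 8*√2))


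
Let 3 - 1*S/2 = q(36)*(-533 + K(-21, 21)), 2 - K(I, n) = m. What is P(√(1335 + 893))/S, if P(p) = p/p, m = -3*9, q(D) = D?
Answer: 1/36294 ≈ 2.7553e-5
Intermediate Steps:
m = -27
K(I, n) = 29 (K(I, n) = 2 - 1*(-27) = 2 + 27 = 29)
S = 36294 (S = 6 - 72*(-533 + 29) = 6 - 72*(-504) = 6 - 2*(-18144) = 6 + 36288 = 36294)
P(p) = 1
P(√(1335 + 893))/S = 1/36294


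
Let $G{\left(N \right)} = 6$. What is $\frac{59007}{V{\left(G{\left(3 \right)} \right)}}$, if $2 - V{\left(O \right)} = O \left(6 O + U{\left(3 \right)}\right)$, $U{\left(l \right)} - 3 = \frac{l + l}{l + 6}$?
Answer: $- \frac{59007}{236} \approx -250.03$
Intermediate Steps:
$U{\left(l \right)} = 3 + \frac{2 l}{6 + l}$ ($U{\left(l \right)} = 3 + \frac{l + l}{l + 6} = 3 + \frac{2 l}{6 + l}$)
$V{\left(O \right)} = 2 - O \left(\frac{11}{3} + 6 O\right)$ ($V{\left(O \right)} = 2 - O \left(6 O + \frac{18 + 5 \cdot 3}{6 + 3}\right) = 2 - O \left(6 O + \frac{18 + 15}{9}\right) = 2 - O \left(6 O + \frac{1}{9} \cdot 33\right) = 2 - O \left(6 O + \frac{11}{3}\right) = 2 - O \left(\frac{11}{3} + 6 O\right)$)
$\frac{59007}{V{\left(G{\left(3 \right)} \right)}} = \frac{59007}{2 - 6 \cdot 6^{2} - 22} = \frac{59007}{2 - 216 - 22} = \frac{59007}{-236} = 59007 \left(- \frac{1}{236}\right) = - \frac{59007}{236}$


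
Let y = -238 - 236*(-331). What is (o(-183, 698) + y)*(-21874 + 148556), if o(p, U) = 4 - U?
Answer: 9777823488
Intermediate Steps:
y = 77878 (y = -238 + 78116 = 77878)
(o(-183, 698) + y)*(-21874 + 148556) = ((4 - 1*698) + 77878)*(-21874 + 148556) = ((4 - 698) + 77878)*126682 = (-694 + 77878)*126682 = 77184*126682 = 9777823488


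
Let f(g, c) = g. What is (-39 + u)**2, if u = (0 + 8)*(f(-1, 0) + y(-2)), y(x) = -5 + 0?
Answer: 7569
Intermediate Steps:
y(x) = -5
u = -48 (u = (0 + 8)*(-1 - 5) = 8*(-6) = -48)
(-39 + u)**2 = (-39 - 48)**2 = (-87)**2 = 7569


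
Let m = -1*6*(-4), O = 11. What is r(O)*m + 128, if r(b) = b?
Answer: 392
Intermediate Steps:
m = 24 (m = -6*(-4) = 24)
r(O)*m + 128 = 11*24 + 128 = 264 + 128 = 392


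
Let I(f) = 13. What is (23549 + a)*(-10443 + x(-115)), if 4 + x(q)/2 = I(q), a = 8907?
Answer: -338353800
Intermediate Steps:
x(q) = 18 (x(q) = -8 + 2*13 = -8 + 26 = 18)
(23549 + a)*(-10443 + x(-115)) = (23549 + 8907)*(-10443 + 18) = 32456*(-10425) = -338353800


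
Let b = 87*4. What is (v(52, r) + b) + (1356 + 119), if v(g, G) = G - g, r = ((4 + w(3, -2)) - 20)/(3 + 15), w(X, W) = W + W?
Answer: 15929/9 ≈ 1769.9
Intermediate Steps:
b = 348
w(X, W) = 2*W
r = -10/9 (r = ((4 + 2*(-2)) - 20)/(3 + 15) = ((4 - 4) - 20)/18 = (0 - 20)*(1/18) = -20*1/18 = -10/9 ≈ -1.1111)
(v(52, r) + b) + (1356 + 119) = ((-10/9 - 1*52) + 348) + (1356 + 119) = ((-10/9 - 52) + 348) + 1475 = (-478/9 + 348) + 1475 = 2654/9 + 1475 = 15929/9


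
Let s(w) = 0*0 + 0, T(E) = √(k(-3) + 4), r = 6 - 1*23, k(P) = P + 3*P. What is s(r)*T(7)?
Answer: 0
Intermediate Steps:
k(P) = 4*P
r = -17 (r = 6 - 23 = -17)
T(E) = 2*I*√2 (T(E) = √(4*(-3) + 4) = √(-12 + 4) = √(-8) = 2*I*√2)
s(w) = 0 (s(w) = 0 + 0 = 0)
s(r)*T(7) = 0*(2*I*√2) = 0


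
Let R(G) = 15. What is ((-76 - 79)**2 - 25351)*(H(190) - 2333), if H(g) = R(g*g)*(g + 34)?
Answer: -1361802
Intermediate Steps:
H(g) = 510 + 15*g (H(g) = 15*(g + 34) = 15*(34 + g) = 510 + 15*g)
((-76 - 79)**2 - 25351)*(H(190) - 2333) = ((-76 - 79)**2 - 25351)*((510 + 15*190) - 2333) = ((-155)**2 - 25351)*((510 + 2850) - 2333) = (24025 - 25351)*(3360 - 2333) = -1326*1027 = -1361802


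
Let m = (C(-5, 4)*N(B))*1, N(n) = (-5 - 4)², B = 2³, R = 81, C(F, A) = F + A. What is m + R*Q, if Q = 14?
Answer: 1053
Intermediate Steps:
C(F, A) = A + F
B = 8
N(n) = 81 (N(n) = (-9)² = 81)
m = -81 (m = ((4 - 5)*81)*1 = -1*81*1 = -81*1 = -81)
m + R*Q = -81 + 81*14 = -81 + 1134 = 1053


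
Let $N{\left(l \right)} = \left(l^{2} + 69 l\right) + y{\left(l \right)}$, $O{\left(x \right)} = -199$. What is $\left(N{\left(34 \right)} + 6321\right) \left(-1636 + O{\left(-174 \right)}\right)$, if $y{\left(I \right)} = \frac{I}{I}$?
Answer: $-18027040$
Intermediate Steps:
$y{\left(I \right)} = 1$
$N{\left(l \right)} = 1 + l^{2} + 69 l$ ($N{\left(l \right)} = \left(l^{2} + 69 l\right) + 1 = 1 + l^{2} + 69 l$)
$\left(N{\left(34 \right)} + 6321\right) \left(-1636 + O{\left(-174 \right)}\right) = \left(\left(1 + 34^{2} + 69 \cdot 34\right) + 6321\right) \left(-1636 - 199\right) = \left(\left(1 + 1156 + 2346\right) + 6321\right) \left(-1835\right) = \left(3503 + 6321\right) \left(-1835\right) = 9824 \left(-1835\right) = -18027040$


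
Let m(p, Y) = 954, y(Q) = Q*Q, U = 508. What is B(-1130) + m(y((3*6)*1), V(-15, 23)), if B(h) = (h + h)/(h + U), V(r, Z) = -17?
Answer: 297824/311 ≈ 957.63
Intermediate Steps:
y(Q) = Q²
B(h) = 2*h/(508 + h) (B(h) = (h + h)/(h + 508) = (2*h)/(508 + h) = 2*h/(508 + h))
B(-1130) + m(y((3*6)*1), V(-15, 23)) = 2*(-1130)/(508 - 1130) + 954 = 2*(-1130)/(-622) + 954 = 2*(-1130)*(-1/622) + 954 = 1130/311 + 954 = 297824/311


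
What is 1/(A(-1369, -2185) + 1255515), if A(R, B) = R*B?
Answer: 1/4246780 ≈ 2.3547e-7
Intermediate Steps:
A(R, B) = B*R
1/(A(-1369, -2185) + 1255515) = 1/(-2185*(-1369) + 1255515) = 1/(2991265 + 1255515) = 1/4246780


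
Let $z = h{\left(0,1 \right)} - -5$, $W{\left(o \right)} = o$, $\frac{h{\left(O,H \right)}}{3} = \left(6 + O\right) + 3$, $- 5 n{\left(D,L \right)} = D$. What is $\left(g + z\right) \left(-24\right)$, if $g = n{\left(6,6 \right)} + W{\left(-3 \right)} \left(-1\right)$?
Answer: $- \frac{4056}{5} \approx -811.2$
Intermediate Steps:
$n{\left(D,L \right)} = - \frac{D}{5}$
$h{\left(O,H \right)} = 27 + 3 O$ ($h{\left(O,H \right)} = 3 \left(\left(6 + O\right) + 3\right) = 3 \left(9 + O\right) = 27 + 3 O$)
$g = \frac{9}{5}$ ($g = \left(- \frac{1}{5}\right) 6 - -3 = - \frac{6}{5} + 3 = \frac{9}{5} \approx 1.8$)
$z = 32$ ($z = \left(27 + 3 \cdot 0\right) - -5 = \left(27 + 0\right) + 5 = 27 + 5 = 32$)
$\left(g + z\right) \left(-24\right) = \left(\frac{9}{5} + 32\right) \left(-24\right) = \frac{169}{5} \left(-24\right) = - \frac{4056}{5}$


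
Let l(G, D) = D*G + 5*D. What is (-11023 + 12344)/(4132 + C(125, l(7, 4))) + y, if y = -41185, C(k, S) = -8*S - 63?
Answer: -151765404/3685 ≈ -41185.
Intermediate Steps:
l(G, D) = 5*D + D*G
C(k, S) = -63 - 8*S
(-11023 + 12344)/(4132 + C(125, l(7, 4))) + y = (-11023 + 12344)/(4132 + (-63 - 32*(5 + 7))) - 41185 = 1321/(4132 + (-63 - 32*12)) - 41185 = 1321/(4132 + (-63 - 8*48)) - 41185 = 1321/(4132 + (-63 - 384)) - 41185 = 1321/(4132 - 447) - 41185 = 1321/3685 - 41185 = -151765404/3685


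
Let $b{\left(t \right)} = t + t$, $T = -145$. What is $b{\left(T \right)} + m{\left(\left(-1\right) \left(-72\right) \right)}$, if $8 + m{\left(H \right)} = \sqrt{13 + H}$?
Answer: $-298 + \sqrt{85} \approx -288.78$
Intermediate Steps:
$m{\left(H \right)} = -8 + \sqrt{13 + H}$
$b{\left(t \right)} = 2 t$
$b{\left(T \right)} + m{\left(\left(-1\right) \left(-72\right) \right)} = 2 \left(-145\right) - \left(8 - \sqrt{13 - -72}\right) = -290 - \left(8 - \sqrt{13 + 72}\right) = -290 - \left(8 - \sqrt{85}\right) = -298 + \sqrt{85}$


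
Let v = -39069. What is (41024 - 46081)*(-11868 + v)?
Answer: 257588409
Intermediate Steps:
(41024 - 46081)*(-11868 + v) = (41024 - 46081)*(-11868 - 39069) = -5057*(-50937) = 257588409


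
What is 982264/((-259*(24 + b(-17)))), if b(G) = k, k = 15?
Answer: -982264/10101 ≈ -97.244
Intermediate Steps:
b(G) = 15
982264/((-259*(24 + b(-17)))) = 982264/((-259*(24 + 15))) = 982264/((-259*39)) = 982264/(-10101) = 982264*(-1/10101) = -982264/10101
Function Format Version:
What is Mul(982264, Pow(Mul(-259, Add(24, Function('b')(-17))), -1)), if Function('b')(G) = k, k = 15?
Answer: Rational(-982264, 10101) ≈ -97.244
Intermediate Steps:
Function('b')(G) = 15
Mul(982264, Pow(Mul(-259, Add(24, Function('b')(-17))), -1)) = Mul(982264, Pow(Mul(-259, Add(24, 15)), -1)) = Mul(982264, Pow(Mul(-259, 39), -1)) = Mul(982264, Pow(-10101, -1)) = Mul(982264, Rational(-1, 10101)) = Rational(-982264, 10101)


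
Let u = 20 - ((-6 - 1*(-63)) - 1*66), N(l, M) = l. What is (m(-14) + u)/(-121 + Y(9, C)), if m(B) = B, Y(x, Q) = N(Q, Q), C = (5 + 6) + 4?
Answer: -15/106 ≈ -0.14151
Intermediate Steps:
C = 15 (C = 11 + 4 = 15)
Y(x, Q) = Q
u = 29 (u = 20 - ((-6 + 63) - 66) = 20 - (57 - 66) = 20 - 1*(-9) = 20 + 9 = 29)
(m(-14) + u)/(-121 + Y(9, C)) = (-14 + 29)/(-121 + 15) = 15/(-106) = 15*(-1/106) = -15/106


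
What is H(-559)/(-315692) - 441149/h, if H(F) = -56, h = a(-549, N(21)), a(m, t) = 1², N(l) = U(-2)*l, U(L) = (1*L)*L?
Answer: -34816802513/78923 ≈ -4.4115e+5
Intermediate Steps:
U(L) = L² (U(L) = L*L = L²)
N(l) = 4*l (N(l) = (-2)²*l = 4*l)
a(m, t) = 1
h = 1
H(-559)/(-315692) - 441149/h = -56/(-315692) - 441149/1 = -56*(-1/315692) - 441149*1 = 14/78923 - 441149 = -34816802513/78923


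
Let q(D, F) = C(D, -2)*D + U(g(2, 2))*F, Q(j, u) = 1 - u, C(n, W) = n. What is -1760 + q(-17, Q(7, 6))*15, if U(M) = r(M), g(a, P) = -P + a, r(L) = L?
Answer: 2575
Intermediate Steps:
g(a, P) = a - P
U(M) = M
q(D, F) = D² (q(D, F) = D*D + (2 - 1*2)*F = D² + (2 - 2)*F = D² + 0*F = D² + 0 = D²)
-1760 + q(-17, Q(7, 6))*15 = -1760 + (-17)²*15 = -1760 + 289*15 = -1760 + 4335 = 2575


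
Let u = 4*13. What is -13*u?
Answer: -676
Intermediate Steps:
u = 52
-13*u = -13*52 = -676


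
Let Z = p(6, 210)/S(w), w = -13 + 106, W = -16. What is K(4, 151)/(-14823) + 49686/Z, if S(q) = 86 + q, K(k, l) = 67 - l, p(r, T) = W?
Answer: -21972117853/39528 ≈ -5.5586e+5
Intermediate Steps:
p(r, T) = -16
w = 93
Z = -16/179 (Z = -16/(86 + 93) = -16/179 ≈ -0.089386)
K(4, 151)/(-14823) + 49686/Z = (67 - 1*151)/(-14823) + 49686/(-16/179) = (67 - 151)*(-1/14823) + 49686*(-179/16) = -84*(-1/14823) - 4446897/8 = 28/4941 - 4446897/8 = -21972117853/39528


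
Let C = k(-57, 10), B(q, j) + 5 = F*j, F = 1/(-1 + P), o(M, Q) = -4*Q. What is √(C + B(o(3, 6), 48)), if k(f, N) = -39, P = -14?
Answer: 2*I*√295/5 ≈ 6.8702*I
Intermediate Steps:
F = -1/15 (F = 1/(-1 - 14) = 1/(-15) = -1/15 ≈ -0.066667)
B(q, j) = -5 - j/15
C = -39
√(C + B(o(3, 6), 48)) = √(-39 + (-5 - 1/15*48)) = √(-39 + (-5 - 16/5)) = √(-39 - 41/5) = √(-236/5) = 2*I*√295/5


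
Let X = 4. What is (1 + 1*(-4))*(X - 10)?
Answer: 18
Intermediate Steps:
(1 + 1*(-4))*(X - 10) = (1 + 1*(-4))*(4 - 10) = (1 - 4)*(-6) = -3*(-6) = 18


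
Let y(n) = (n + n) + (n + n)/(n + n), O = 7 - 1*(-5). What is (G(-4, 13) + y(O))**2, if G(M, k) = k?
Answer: 1444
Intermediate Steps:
O = 12 (O = 7 + 5 = 12)
y(n) = 1 + 2*n (y(n) = 2*n + (2*n)/((2*n)) = 2*n + (2*n)*(1/(2*n)) = 2*n + 1 = 1 + 2*n)
(G(-4, 13) + y(O))**2 = (13 + (1 + 2*12))**2 = (13 + (1 + 24))**2 = (13 + 25)**2 = 38**2 = 1444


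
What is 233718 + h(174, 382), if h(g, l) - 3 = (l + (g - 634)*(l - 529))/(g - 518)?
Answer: 40166011/172 ≈ 2.3352e+5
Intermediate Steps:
h(g, l) = 3 + (l + (-634 + g)*(-529 + l))/(-518 + g) (h(g, l) = 3 + (l + (g - 634)*(l - 529))/(g - 518) = 3 + (l + (-634 + g)*(-529 + l))/(-518 + g))
233718 + h(174, 382) = 233718 + (333832 - 633*382 - 526*174 + 174*382)/(-518 + 174) = 233718 + (333832 - 241806 - 91524 + 66468)/(-344) = 233718 - 1/344*66970 = 233718 - 33485/172 = 40166011/172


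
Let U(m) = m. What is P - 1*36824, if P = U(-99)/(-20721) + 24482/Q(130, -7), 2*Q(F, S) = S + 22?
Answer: -3476955677/103605 ≈ -33560.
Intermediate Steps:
Q(F, S) = 11 + S/2 (Q(F, S) = (S + 22)/2 = (22 + S)/2 = 11 + S/2)
P = 338194843/103605 (P = -99/(-20721) + 24482/(11 + (½)*(-7)) = -99*(-1/20721) + 24482/(11 - 7/2) = 33/6907 + 24482/(15/2) = 33/6907 + 24482*(2/15) = 33/6907 + 48964/15 = 338194843/103605 ≈ 3264.3)
P - 1*36824 = 338194843/103605 - 1*36824 = 338194843/103605 - 36824 = -3476955677/103605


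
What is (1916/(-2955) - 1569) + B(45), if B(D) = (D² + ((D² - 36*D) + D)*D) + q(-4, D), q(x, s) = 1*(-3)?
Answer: 61175449/2955 ≈ 20702.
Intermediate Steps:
q(x, s) = -3
B(D) = -3 + D² + D*(D² - 35*D) (B(D) = (D² + ((D² - 36*D) + D)*D) - 3 = (D² + (D² - 35*D)*D) - 3 = (D² + D*(D² - 35*D)) - 3 = -3 + D² + D*(D² - 35*D))
(1916/(-2955) - 1569) + B(45) = (1916/(-2955) - 1569) + (-3 + 45³ - 34*45²) = (1916*(-1/2955) - 1569) + (-3 + 91125 - 34*2025) = (-1916/2955 - 1569) + (-3 + 91125 - 68850) = -4638311/2955 + 22272 = 61175449/2955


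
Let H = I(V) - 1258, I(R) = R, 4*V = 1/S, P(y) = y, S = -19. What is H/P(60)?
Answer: -95609/4560 ≈ -20.967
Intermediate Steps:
V = -1/76 (V = (¼)/(-19) = (¼)*(-1/19) = -1/76 ≈ -0.013158)
H = -95609/76 (H = -1/76 - 1258 = -95609/76 ≈ -1258.0)
H/P(60) = -95609/76/60 = -95609/76*1/60 = -95609/4560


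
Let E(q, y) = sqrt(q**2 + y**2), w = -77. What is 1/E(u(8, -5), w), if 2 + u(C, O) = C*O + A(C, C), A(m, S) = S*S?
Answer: sqrt(53)/583 ≈ 0.012487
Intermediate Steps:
A(m, S) = S**2
u(C, O) = -2 + C**2 + C*O (u(C, O) = -2 + (C*O + C**2) = -2 + (C**2 + C*O) = -2 + C**2 + C*O)
1/E(u(8, -5), w) = 1/(sqrt((-2 + 8**2 + 8*(-5))**2 + (-77)**2)) = 1/(sqrt((-2 + 64 - 40)**2 + 5929)) = 1/(sqrt(22**2 + 5929)) = 1/(sqrt(484 + 5929)) = 1/(sqrt(6413)) = 1/(11*sqrt(53)) = sqrt(53)/583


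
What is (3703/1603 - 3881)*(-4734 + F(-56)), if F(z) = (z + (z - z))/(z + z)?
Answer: 4204389370/229 ≈ 1.8360e+7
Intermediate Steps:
F(z) = ½ (F(z) = (z + 0)/((2*z)) = z*(1/(2*z)) = ½)
(3703/1603 - 3881)*(-4734 + F(-56)) = (3703/1603 - 3881)*(-4734 + ½) = (3703*(1/1603) - 3881)*(-9467/2) = (529/229 - 3881)*(-9467/2) = -888220/229*(-9467/2) = 4204389370/229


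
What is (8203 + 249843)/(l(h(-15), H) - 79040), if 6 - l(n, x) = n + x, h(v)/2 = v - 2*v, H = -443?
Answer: -258046/78621 ≈ -3.2822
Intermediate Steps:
h(v) = -2*v (h(v) = 2*(v - 2*v) = 2*(-v) = -2*v)
l(n, x) = 6 - n - x (l(n, x) = 6 - (n + x) = 6 + (-n - x) = 6 - n - x)
(8203 + 249843)/(l(h(-15), H) - 79040) = (8203 + 249843)/((6 - (-2)*(-15) - 1*(-443)) - 79040) = 258046/((6 - 1*30 + 443) - 79040) = 258046/((6 - 30 + 443) - 79040) = 258046/(419 - 79040) = 258046/(-78621) = 258046*(-1/78621) = -258046/78621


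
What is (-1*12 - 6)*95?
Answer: -1710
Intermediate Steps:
(-1*12 - 6)*95 = (-12 - 6)*95 = -18*95 = -1710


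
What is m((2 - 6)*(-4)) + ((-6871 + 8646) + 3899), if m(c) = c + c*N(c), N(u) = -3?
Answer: 5642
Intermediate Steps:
m(c) = -2*c (m(c) = c + c*(-3) = c - 3*c = -2*c)
m((2 - 6)*(-4)) + ((-6871 + 8646) + 3899) = -2*(2 - 6)*(-4) + ((-6871 + 8646) + 3899) = -(-8)*(-4) + (1775 + 3899) = -2*16 + 5674 = -32 + 5674 = 5642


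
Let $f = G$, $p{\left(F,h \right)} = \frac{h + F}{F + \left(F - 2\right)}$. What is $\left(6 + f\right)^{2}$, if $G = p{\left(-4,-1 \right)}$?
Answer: $\frac{169}{4} \approx 42.25$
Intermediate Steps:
$p{\left(F,h \right)} = \frac{F + h}{-2 + 2 F}$ ($p{\left(F,h \right)} = \frac{F + h}{F + \left(F - 2\right)} = \frac{F + h}{F + \left(-2 + F\right)} = \frac{F + h}{-2 + 2 F}$)
$G = \frac{1}{2}$ ($G = \frac{-4 - 1}{2 \left(-1 - 4\right)} = \frac{1}{2} \frac{1}{-5} \left(-5\right) = \frac{1}{2} \left(- \frac{1}{5}\right) \left(-5\right) = \frac{1}{2} \approx 0.5$)
$f = \frac{1}{2} \approx 0.5$
$\left(6 + f\right)^{2} = \left(6 + \frac{1}{2}\right)^{2} = \left(\frac{13}{2}\right)^{2} = \frac{169}{4}$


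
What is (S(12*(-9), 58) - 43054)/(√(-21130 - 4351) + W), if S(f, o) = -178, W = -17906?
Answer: 774112192/320650317 + 43232*I*√25481/320650317 ≈ 2.4142 + 0.021522*I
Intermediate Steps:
(S(12*(-9), 58) - 43054)/(√(-21130 - 4351) + W) = (-178 - 43054)/(√(-21130 - 4351) - 17906) = -43232/(√(-25481) - 17906) = -43232/(I*√25481 - 17906) = -43232/(-17906 + I*√25481)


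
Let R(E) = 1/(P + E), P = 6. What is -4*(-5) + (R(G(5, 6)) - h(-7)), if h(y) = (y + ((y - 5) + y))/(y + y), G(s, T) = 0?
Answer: 769/42 ≈ 18.310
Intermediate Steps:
R(E) = 1/(6 + E)
h(y) = (-5 + 3*y)/(2*y) (h(y) = (y + ((-5 + y) + y))/((2*y)) = (y + (-5 + 2*y))*(1/(2*y)) = (-5 + 3*y)*(1/(2*y)) = (-5 + 3*y)/(2*y))
-4*(-5) + (R(G(5, 6)) - h(-7)) = -4*(-5) + (1/(6 + 0) - (-5 + 3*(-7))/(2*(-7))) = 20 + (1/6 - (-1)*(-5 - 21)/(2*7)) = 20 + (⅙ - (-1)*(-26)/(2*7)) = 20 + (⅙ - 1*13/7) = 20 + (⅙ - 13/7) = 20 - 71/42 = 769/42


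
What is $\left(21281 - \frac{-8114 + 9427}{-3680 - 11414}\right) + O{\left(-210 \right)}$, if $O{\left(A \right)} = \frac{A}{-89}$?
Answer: $\frac{28591458443}{1343366} \approx 21283.0$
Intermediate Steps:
$O{\left(A \right)} = - \frac{A}{89}$ ($O{\left(A \right)} = A \left(- \frac{1}{89}\right) = - \frac{A}{89}$)
$\left(21281 - \frac{-8114 + 9427}{-3680 - 11414}\right) + O{\left(-210 \right)} = \left(21281 - \frac{-8114 + 9427}{-3680 - 11414}\right) - - \frac{210}{89} = \left(21281 - \frac{1313}{-15094}\right) + \frac{210}{89} = \left(21281 - 1313 \left(- \frac{1}{15094}\right)\right) + \frac{210}{89} = \left(21281 - - \frac{1313}{15094}\right) + \frac{210}{89} = \left(21281 + \frac{1313}{15094}\right) + \frac{210}{89} = \frac{321216727}{15094} + \frac{210}{89} = \frac{28591458443}{1343366}$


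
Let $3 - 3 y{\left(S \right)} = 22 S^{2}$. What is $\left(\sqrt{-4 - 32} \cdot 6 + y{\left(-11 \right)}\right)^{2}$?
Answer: $\frac{7058617}{9} - 63816 i \approx 7.8429 \cdot 10^{5} - 63816.0 i$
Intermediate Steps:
$y{\left(S \right)} = 1 - \frac{22 S^{2}}{3}$
$\left(\sqrt{-4 - 32} \cdot 6 + y{\left(-11 \right)}\right)^{2} = \left(\sqrt{-4 - 32} \cdot 6 + \left(1 - \frac{22 \left(-11\right)^{2}}{3}\right)\right)^{2} = \left(\sqrt{-36} \cdot 6 + \left(1 - \frac{2662}{3}\right)\right)^{2} = \left(6 i 6 + \left(1 - \frac{2662}{3}\right)\right)^{2} = \left(36 i - \frac{2659}{3}\right)^{2} = \left(- \frac{2659}{3} + 36 i\right)^{2}$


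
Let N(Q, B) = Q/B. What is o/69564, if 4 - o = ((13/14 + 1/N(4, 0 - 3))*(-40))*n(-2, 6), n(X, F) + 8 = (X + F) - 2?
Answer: -4/7161 ≈ -0.00055858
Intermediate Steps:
n(X, F) = -10 + F + X (n(X, F) = -8 + ((X + F) - 2) = -8 + ((F + X) - 2) = -8 + (-2 + F + X) = -10 + F + X)
o = -272/7 (o = 4 - (13/14 + 1/(4/(0 - 3)))*(-40)*(-10 + 6 - 2) = 4 - (13*(1/14) + 1/(4/(-3)))*(-40)*(-6) = 4 - (13/14 + 1/(4*(-⅓)))*(-40)*(-6) = 4 - (13/14 + 1/(-4/3))*(-40)*(-6) = 4 - (13/14 + 1*(-¾))*(-40)*(-6) = 4 - (13/14 - ¾)*(-40)*(-6) = 4 - (5/28)*(-40)*(-6) = 4 - (-50)*(-6)/7 = 4 - 1*300/7 = 4 - 300/7 = -272/7 ≈ -38.857)
o/69564 = -272/7/69564 = -272/7*1/69564 = -4/7161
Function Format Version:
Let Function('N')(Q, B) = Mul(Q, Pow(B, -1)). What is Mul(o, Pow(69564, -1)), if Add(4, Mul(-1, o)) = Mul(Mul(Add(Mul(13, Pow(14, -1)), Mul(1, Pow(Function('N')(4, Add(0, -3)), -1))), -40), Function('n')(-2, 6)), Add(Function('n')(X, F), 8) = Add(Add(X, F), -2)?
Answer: Rational(-4, 7161) ≈ -0.00055858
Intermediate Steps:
Function('n')(X, F) = Add(-10, F, X) (Function('n')(X, F) = Add(-8, Add(Add(X, F), -2)) = Add(-8, Add(Add(F, X), -2)) = Add(-8, Add(-2, F, X)) = Add(-10, F, X))
o = Rational(-272, 7) (o = Add(4, Mul(-1, Mul(Mul(Add(Mul(13, Pow(14, -1)), Mul(1, Pow(Mul(4, Pow(Add(0, -3), -1)), -1))), -40), Add(-10, 6, -2)))) = Add(4, Mul(-1, Mul(Mul(Add(Mul(13, Rational(1, 14)), Mul(1, Pow(Mul(4, Pow(-3, -1)), -1))), -40), -6))) = Add(4, Mul(-1, Mul(Mul(Add(Rational(13, 14), Mul(1, Pow(Mul(4, Rational(-1, 3)), -1))), -40), -6))) = Add(4, Mul(-1, Mul(Mul(Add(Rational(13, 14), Mul(1, Pow(Rational(-4, 3), -1))), -40), -6))) = Add(4, Mul(-1, Mul(Mul(Add(Rational(13, 14), Mul(1, Rational(-3, 4))), -40), -6))) = Add(4, Mul(-1, Mul(Mul(Add(Rational(13, 14), Rational(-3, 4)), -40), -6))) = Add(4, Mul(-1, Mul(Mul(Rational(5, 28), -40), -6))) = Add(4, Mul(-1, Mul(Rational(-50, 7), -6))) = Add(4, Mul(-1, Rational(300, 7))) = Add(4, Rational(-300, 7)) = Rational(-272, 7) ≈ -38.857)
Mul(o, Pow(69564, -1)) = Mul(Rational(-272, 7), Pow(69564, -1)) = Mul(Rational(-272, 7), Rational(1, 69564)) = Rational(-4, 7161)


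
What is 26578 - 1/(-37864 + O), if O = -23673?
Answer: 1635530387/61537 ≈ 26578.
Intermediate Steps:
26578 - 1/(-37864 + O) = 26578 - 1/(-37864 - 23673) = 26578 - 1/(-61537) = 26578 - 1*(-1/61537) = 26578 + 1/61537 = 1635530387/61537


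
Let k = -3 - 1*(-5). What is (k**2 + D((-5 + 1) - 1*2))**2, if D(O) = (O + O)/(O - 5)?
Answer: 3136/121 ≈ 25.917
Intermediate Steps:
D(O) = 2*O/(-5 + O) (D(O) = (2*O)/(-5 + O) = 2*O/(-5 + O))
k = 2 (k = -3 + 5 = 2)
(k**2 + D((-5 + 1) - 1*2))**2 = (2**2 + 2*((-5 + 1) - 1*2)/(-5 + ((-5 + 1) - 1*2)))**2 = (4 + 2*(-4 - 2)/(-5 + (-4 - 2)))**2 = (4 + 2*(-6)/(-5 - 6))**2 = (4 + 2*(-6)/(-11))**2 = (4 + 2*(-6)*(-1/11))**2 = (4 + 12/11)**2 = (56/11)**2 = 3136/121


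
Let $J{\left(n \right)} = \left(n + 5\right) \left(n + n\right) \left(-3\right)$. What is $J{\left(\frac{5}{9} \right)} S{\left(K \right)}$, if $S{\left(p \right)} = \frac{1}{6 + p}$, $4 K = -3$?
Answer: $- \frac{2000}{567} \approx -3.5273$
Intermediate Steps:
$K = - \frac{3}{4}$ ($K = \frac{1}{4} \left(-3\right) = - \frac{3}{4} \approx -0.75$)
$J{\left(n \right)} = - 6 n \left(5 + n\right)$ ($J{\left(n \right)} = \left(5 + n\right) 2 n \left(-3\right) = 2 n \left(5 + n\right) \left(-3\right) = - 6 n \left(5 + n\right)$)
$J{\left(\frac{5}{9} \right)} S{\left(K \right)} = \frac{\left(-6\right) \frac{5}{9} \left(5 + \frac{5}{9}\right)}{6 - \frac{3}{4}} = \frac{\left(-6\right) 5 \cdot \frac{1}{9} \left(5 + 5 \cdot \frac{1}{9}\right)}{\frac{21}{4}} = \left(-6\right) \frac{5}{9} \left(5 + \frac{5}{9}\right) \frac{4}{21} = \left(-6\right) \frac{5}{9} \cdot \frac{50}{9} \cdot \frac{4}{21} = \left(- \frac{500}{27}\right) \frac{4}{21} = - \frac{2000}{567}$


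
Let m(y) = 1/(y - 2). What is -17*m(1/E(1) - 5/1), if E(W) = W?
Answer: 17/6 ≈ 2.8333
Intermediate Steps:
m(y) = 1/(-2 + y)
-17*m(1/E(1) - 5/1) = -17/(-2 + (1/1 - 5/1)) = -17/(-2 + (1*1 - 5*1)) = -17/(-2 + (1 - 5)) = -17/(-2 - 4) = -17/(-6) = -17*(-⅙) = 17/6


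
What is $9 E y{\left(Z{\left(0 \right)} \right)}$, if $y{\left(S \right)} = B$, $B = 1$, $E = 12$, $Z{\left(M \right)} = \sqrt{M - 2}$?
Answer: $108$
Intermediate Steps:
$Z{\left(M \right)} = \sqrt{-2 + M}$
$y{\left(S \right)} = 1$
$9 E y{\left(Z{\left(0 \right)} \right)} = 9 \cdot 12 \cdot 1 = 108 \cdot 1 = 108$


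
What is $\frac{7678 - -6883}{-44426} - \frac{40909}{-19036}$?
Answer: $\frac{770120019}{422846668} \approx 1.8213$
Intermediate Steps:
$\frac{7678 - -6883}{-44426} - \frac{40909}{-19036} = \left(7678 + 6883\right) \left(- \frac{1}{44426}\right) - - \frac{40909}{19036} = 14561 \left(- \frac{1}{44426}\right) + \frac{40909}{19036} = - \frac{14561}{44426} + \frac{40909}{19036} = \frac{770120019}{422846668}$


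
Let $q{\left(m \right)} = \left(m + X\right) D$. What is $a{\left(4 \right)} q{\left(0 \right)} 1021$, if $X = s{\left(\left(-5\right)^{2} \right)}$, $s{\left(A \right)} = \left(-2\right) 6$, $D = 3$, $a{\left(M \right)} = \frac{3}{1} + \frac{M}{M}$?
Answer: $-147024$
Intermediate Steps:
$a{\left(M \right)} = 4$ ($a{\left(M \right)} = 3 \cdot 1 + 1 = 3 + 1 = 4$)
$s{\left(A \right)} = -12$
$X = -12$
$q{\left(m \right)} = -36 + 3 m$ ($q{\left(m \right)} = \left(m - 12\right) 3 = \left(-12 + m\right) 3 = -36 + 3 m$)
$a{\left(4 \right)} q{\left(0 \right)} 1021 = 4 \left(-36 + 3 \cdot 0\right) 1021 = 4 \left(-36 + 0\right) 1021 = 4 \left(-36\right) 1021 = \left(-144\right) 1021 = -147024$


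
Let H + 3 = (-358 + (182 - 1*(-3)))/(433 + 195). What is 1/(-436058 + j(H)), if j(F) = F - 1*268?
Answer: -628/274014785 ≈ -2.2918e-6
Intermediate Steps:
H = -2057/628 (H = -3 + (-358 + (182 - 1*(-3)))/(433 + 195) = -3 + (-358 + (182 + 3))/628 = -3 + (-358 + 185)*(1/628) = -3 - 173*1/628 = -3 - 173/628 = -2057/628 ≈ -3.2755)
j(F) = -268 + F (j(F) = F - 268 = -268 + F)
1/(-436058 + j(H)) = 1/(-436058 + (-268 - 2057/628)) = 1/(-436058 - 170361/628) = 1/(-274014785/628) = -628/274014785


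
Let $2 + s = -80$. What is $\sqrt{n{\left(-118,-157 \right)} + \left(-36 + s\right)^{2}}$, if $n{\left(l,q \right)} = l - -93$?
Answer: $\sqrt{13899} \approx 117.89$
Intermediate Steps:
$s = -82$ ($s = -2 - 80 = -82$)
$n{\left(l,q \right)} = 93 + l$ ($n{\left(l,q \right)} = l + 93 = 93 + l$)
$\sqrt{n{\left(-118,-157 \right)} + \left(-36 + s\right)^{2}} = \sqrt{\left(93 - 118\right) + \left(-36 - 82\right)^{2}} = \sqrt{-25 + \left(-118\right)^{2}} = \sqrt{-25 + 13924} = \sqrt{13899}$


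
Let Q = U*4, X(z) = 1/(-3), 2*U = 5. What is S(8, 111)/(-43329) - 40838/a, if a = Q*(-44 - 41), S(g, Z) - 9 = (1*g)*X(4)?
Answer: 2654196478/55244475 ≈ 48.045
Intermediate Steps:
U = 5/2 (U = (½)*5 = 5/2 ≈ 2.5000)
X(z) = -⅓
Q = 10 (Q = (5/2)*4 = 10)
S(g, Z) = 9 - g/3 (S(g, Z) = 9 + (1*g)*(-⅓) = 9 + g*(-⅓) = 9 - g/3)
a = -850 (a = 10*(-44 - 41) = 10*(-85) = -850)
S(8, 111)/(-43329) - 40838/a = (9 - ⅓*8)/(-43329) - 40838/(-850) = (9 - 8/3)*(-1/43329) - 40838*(-1/850) = (19/3)*(-1/43329) + 20419/425 = -19/129987 + 20419/425 = 2654196478/55244475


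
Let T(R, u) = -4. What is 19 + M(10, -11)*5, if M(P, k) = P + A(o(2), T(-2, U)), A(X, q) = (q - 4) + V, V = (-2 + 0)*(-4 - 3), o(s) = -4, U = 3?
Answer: 99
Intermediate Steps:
V = 14 (V = -2*(-7) = 14)
A(X, q) = 10 + q (A(X, q) = (q - 4) + 14 = (-4 + q) + 14 = 10 + q)
M(P, k) = 6 + P (M(P, k) = P + (10 - 4) = P + 6 = 6 + P)
19 + M(10, -11)*5 = 19 + (6 + 10)*5 = 19 + 16*5 = 19 + 80 = 99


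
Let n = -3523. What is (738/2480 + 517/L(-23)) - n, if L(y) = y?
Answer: 99843367/28520 ≈ 3500.8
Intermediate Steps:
(738/2480 + 517/L(-23)) - n = (738/2480 + 517/(-23)) - 1*(-3523) = (738*(1/2480) + 517*(-1/23)) + 3523 = (369/1240 - 517/23) + 3523 = -632593/28520 + 3523 = 99843367/28520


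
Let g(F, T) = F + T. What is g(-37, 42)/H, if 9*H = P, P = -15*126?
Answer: -1/42 ≈ -0.023810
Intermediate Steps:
P = -1890
H = -210 (H = (⅑)*(-1890) = -210)
g(-37, 42)/H = (-37 + 42)/(-210) = 5*(-1/210) = -1/42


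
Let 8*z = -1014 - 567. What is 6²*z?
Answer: -14229/2 ≈ -7114.5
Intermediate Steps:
z = -1581/8 (z = (-1014 - 567)/8 = (⅛)*(-1581) = -1581/8 ≈ -197.63)
6²*z = 6²*(-1581/8) = 36*(-1581/8) = -14229/2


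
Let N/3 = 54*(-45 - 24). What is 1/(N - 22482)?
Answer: -1/33660 ≈ -2.9709e-5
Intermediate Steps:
N = -11178 (N = 3*(54*(-45 - 24)) = 3*(54*(-69)) = 3*(-3726) = -11178)
1/(N - 22482) = 1/(-11178 - 22482) = 1/(-33660) = -1/33660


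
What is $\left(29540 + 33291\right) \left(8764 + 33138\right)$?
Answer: $2632744562$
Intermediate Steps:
$\left(29540 + 33291\right) \left(8764 + 33138\right) = 62831 \cdot 41902 = 2632744562$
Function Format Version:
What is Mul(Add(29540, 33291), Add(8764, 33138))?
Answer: 2632744562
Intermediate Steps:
Mul(Add(29540, 33291), Add(8764, 33138)) = Mul(62831, 41902) = 2632744562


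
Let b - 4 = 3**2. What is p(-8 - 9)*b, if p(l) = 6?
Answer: 78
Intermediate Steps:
b = 13 (b = 4 + 3**2 = 4 + 9 = 13)
p(-8 - 9)*b = 6*13 = 78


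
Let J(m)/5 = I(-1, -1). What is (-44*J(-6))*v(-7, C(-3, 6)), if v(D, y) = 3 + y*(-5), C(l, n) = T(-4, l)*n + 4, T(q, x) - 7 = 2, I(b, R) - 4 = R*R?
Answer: 315700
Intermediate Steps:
I(b, R) = 4 + R² (I(b, R) = 4 + R*R = 4 + R²)
J(m) = 25 (J(m) = 5*(4 + (-1)²) = 5*(4 + 1) = 5*5 = 25)
T(q, x) = 9 (T(q, x) = 7 + 2 = 9)
C(l, n) = 4 + 9*n (C(l, n) = 9*n + 4 = 4 + 9*n)
v(D, y) = 3 - 5*y
(-44*J(-6))*v(-7, C(-3, 6)) = (-44*25)*(3 - 5*(4 + 9*6)) = -1100*(3 - 5*(4 + 54)) = -1100*(3 - 5*58) = -1100*(3 - 290) = -1100*(-287) = 315700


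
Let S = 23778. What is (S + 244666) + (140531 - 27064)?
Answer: 381911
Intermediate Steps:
(S + 244666) + (140531 - 27064) = (23778 + 244666) + (140531 - 27064) = 268444 + 113467 = 381911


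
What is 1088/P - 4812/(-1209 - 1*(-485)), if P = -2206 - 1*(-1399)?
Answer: 773893/146067 ≈ 5.2982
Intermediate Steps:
P = -807 (P = -2206 + 1399 = -807)
1088/P - 4812/(-1209 - 1*(-485)) = 1088/(-807) - 4812/(-1209 - 1*(-485)) = 1088*(-1/807) - 4812/(-1209 + 485) = -1088/807 - 4812/(-724) = -1088/807 - 4812*(-1/724) = -1088/807 + 1203/181 = 773893/146067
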